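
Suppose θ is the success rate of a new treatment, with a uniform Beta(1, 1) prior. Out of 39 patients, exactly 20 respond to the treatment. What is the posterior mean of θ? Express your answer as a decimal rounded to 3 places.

Observing 20 successes and 19 failures updates Beta(1, 1) by adding the success and failure counts to the two shape parameters: α = 1+20 = 21, β = 1+19 = 20.
E[θ | data] = 21/(21+20) = 0.512.

Posterior mean ≈ 0.512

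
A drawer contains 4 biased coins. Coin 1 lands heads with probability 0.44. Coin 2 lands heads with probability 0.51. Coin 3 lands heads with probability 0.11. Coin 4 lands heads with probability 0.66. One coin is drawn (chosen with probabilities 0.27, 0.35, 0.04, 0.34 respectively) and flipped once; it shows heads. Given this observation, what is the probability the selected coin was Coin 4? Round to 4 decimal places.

Tabulate prior·likelihood by source: [1] prior 0.27, lik 0.44, product 0.1188; [2] prior 0.35, lik 0.51, product 0.1785; [3] prior 0.04, lik 0.11, product 0.004400; [4] prior 0.34, lik 0.66, product 0.2244.
Normalizing constant = 0.52610; the posterior for Coin 4 is its product over the sum, 0.2244/0.52610 = 0.4265.

Posterior probability ≈ 0.4265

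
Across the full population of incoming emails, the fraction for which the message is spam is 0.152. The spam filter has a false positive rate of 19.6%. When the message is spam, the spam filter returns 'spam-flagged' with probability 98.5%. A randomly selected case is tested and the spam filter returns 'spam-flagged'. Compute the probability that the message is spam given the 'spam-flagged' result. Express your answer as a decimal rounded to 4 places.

P(H | E) ≈ 0.4739

Let H be the event that the message is spam. P(H) = 0.152, so P(¬H) = 0.848. With E the 'spam-flagged' result, P(E|H) = 0.985 and P(E|¬H) = 0.196.
P(E) = 0.985·0.152 + 0.196·0.848 = 0.14972 + 0.16621 = 0.31593.
By Bayes' theorem, P(H|E) = 0.14972 / 0.31593 = 0.4739.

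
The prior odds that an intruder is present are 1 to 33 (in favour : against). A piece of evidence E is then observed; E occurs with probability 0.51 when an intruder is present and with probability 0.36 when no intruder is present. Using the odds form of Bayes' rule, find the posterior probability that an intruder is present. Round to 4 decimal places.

Prior odds = 1/33 = 0.030303.
Likelihood ratio for E = 0.51/0.36 = 1.4167.
Posterior odds = prior odds × LR = 0.042929.
Posterior probability = odds/(1+odds) = 0.042929/1.0429 = 0.0412.

Posterior probability ≈ 0.0412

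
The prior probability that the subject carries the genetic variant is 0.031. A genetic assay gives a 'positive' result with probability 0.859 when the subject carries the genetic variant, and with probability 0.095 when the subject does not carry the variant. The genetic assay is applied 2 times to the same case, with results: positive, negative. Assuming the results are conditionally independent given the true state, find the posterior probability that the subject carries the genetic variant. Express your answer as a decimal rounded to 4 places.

With H the event that the subject carries the genetic variant, the joint likelihood of the observed sequence is P(data|H) = 0.859·0.141 = 0.12112 and P(data|¬H) = 0.095·0.905 = 0.085975.
Bayes: P(H|data) = 0.031·0.12112 / (0.031·0.12112 + 0.969·0.085975) = 0.0037547/0.087064 = 0.0431.

Posterior P(H) ≈ 0.0431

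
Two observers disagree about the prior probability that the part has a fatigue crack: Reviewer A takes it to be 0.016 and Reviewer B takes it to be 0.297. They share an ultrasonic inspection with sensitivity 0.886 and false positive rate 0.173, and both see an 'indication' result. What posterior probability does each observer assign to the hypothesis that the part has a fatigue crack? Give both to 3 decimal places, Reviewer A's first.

P('+'|H) = 0.886, P('+'|¬H) = 0.173.
Reviewer A: numerator 0.886·0.016 = 0.014176; evidence = 0.014176+0.173·0.984 = 0.18441; posterior = 0.077.
Reviewer B: numerator 0.886·0.297 = 0.26314; evidence = 0.26314+0.173·0.703 = 0.38476; posterior = 0.684.

Reviewer A: 0.077; Reviewer B: 0.684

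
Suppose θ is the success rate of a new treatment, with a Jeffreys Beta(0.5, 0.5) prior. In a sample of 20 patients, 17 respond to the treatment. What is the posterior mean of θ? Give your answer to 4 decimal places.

Posterior mean ≈ 0.8333

Observing 17 successes and 3 failures updates Beta(0.5, 0.5) by adding the success and failure counts to the two shape parameters: α = 0.5+17 = 17.5, β = 0.5+3 = 3.5.
Posterior mean = α/(α+β) = 17.5/21 = 0.8333.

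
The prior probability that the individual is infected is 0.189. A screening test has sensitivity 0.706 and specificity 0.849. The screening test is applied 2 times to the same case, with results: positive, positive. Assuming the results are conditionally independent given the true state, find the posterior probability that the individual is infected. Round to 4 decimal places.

Posterior P(H) ≈ 0.8359

With H the event that the individual is infected, the joint likelihood of the observed sequence is P(data|H) = 0.706·0.706 = 0.49844 and P(data|¬H) = 0.151·0.151 = 0.022801.
Bayes: P(H|data) = 0.189·0.49844 / (0.189·0.49844 + 0.811·0.022801) = 0.094204/0.11270 = 0.8359.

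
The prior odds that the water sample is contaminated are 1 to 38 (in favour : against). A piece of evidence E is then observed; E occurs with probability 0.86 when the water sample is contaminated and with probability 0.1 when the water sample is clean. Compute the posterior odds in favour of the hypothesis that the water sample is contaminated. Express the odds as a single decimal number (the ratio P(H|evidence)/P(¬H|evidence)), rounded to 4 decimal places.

Posterior odds ≈ 0.2263

Prior odds = 1/38 = 0.026316.
Likelihood ratio for E = 0.86/0.1 = 8.6000.
Posterior odds = prior odds × LR = 0.22632.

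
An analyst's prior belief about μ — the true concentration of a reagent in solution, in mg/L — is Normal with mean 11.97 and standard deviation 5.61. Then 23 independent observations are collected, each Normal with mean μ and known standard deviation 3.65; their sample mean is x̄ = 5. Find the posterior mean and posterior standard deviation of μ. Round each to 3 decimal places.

Posterior mean ≈ 5.126; posterior SD ≈ 0.754

Prior precision 1/τ₀² = 1/5.61² = 0.0317742; data precision n/σ² = 23/3.65² = 1.72640.
Posterior precision = 0.0317742 + 1.72640 = 1.75818, giving posterior SD = 1/√1.75818 = 0.754.
Posterior mean = (0.0317742·11.97 + 1.72640·5) / 1.75818 = 5.126.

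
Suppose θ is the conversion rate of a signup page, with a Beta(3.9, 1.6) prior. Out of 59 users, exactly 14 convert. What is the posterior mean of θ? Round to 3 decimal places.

The binomial likelihood is conjugate to the Beta prior: with 14 successes and 45 failures, the posterior is Beta(3.9+14, 1.6+45) = Beta(17.9, 46.6).
E[θ | data] = 17.9/(17.9+46.6) = 0.278.

Posterior mean ≈ 0.278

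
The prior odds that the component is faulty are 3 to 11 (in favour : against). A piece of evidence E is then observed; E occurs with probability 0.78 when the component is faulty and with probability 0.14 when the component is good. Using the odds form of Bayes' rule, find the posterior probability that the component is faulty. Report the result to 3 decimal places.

Posterior probability ≈ 0.603

Prior odds = 3/11 = 0.27273.
Likelihood ratio for E = 0.78/0.14 = 5.5714.
Posterior odds = prior odds × LR = 1.5195.
Posterior probability = odds/(1+odds) = 1.5195/2.5195 = 0.603.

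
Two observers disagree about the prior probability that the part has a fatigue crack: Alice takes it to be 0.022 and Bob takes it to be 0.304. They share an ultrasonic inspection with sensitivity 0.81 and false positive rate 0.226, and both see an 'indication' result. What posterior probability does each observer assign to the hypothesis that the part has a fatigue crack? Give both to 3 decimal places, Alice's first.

Alice: 0.075; Bob: 0.610

The likelihood ratio for an 'indication' result is 0.81/0.226 = 3.5841.
Alice: prior odds 0.022/0.978 = 0.022495; posterior odds 0.080623; posterior probability 0.075.
Bob: prior odds 0.304/0.696 = 0.43678; posterior odds 1.5655; posterior probability 0.610.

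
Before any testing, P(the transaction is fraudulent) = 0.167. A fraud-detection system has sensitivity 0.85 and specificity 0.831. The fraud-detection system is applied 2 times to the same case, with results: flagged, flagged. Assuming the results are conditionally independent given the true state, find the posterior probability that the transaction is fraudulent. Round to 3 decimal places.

With H the event that the transaction is fraudulent, the joint likelihood of the observed sequence is P(data|H) = 0.85·0.85 = 0.72250 and P(data|¬H) = 0.169·0.169 = 0.028561.
Bayes: P(H|data) = 0.167·0.72250 / (0.167·0.72250 + 0.833·0.028561) = 0.12066/0.14445 = 0.8353.

Posterior P(H) ≈ 0.835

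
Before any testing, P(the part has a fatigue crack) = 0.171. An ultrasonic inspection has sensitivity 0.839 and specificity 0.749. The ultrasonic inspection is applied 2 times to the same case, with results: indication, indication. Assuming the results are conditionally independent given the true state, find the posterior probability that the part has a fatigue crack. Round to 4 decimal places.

Let H be the event that the part has a fatigue crack; start with P(H) = 0.171. P('indication'|H) = 0.839, P('indication'|¬H) = 0.251.
Update on result 1 ('indication'): P(H) ← 0.839·0.1710 / (0.839·0.1710 + 0.251·0.8290) = 0.14347/0.35155 = 0.4081.
Update on result 2 ('indication'): P(H) ← 0.839·0.4081 / (0.839·0.4081 + 0.251·0.5919) = 0.34240/0.49097 = 0.6974.

Posterior P(H) ≈ 0.6974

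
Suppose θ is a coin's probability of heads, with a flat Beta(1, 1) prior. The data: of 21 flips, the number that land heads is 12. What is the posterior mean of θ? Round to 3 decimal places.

Observing 12 successes and 9 failures updates Beta(1, 1) by adding the success and failure counts to the two shape parameters: α = 1+12 = 13, β = 1+9 = 10.
Posterior mean = α/(α+β) = 13/23 = 0.565.

Posterior mean ≈ 0.565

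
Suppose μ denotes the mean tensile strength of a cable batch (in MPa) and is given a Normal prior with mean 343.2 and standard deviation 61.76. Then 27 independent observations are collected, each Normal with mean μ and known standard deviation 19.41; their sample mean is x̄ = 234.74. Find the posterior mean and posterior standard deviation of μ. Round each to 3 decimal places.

Posterior mean ≈ 235.135; posterior SD ≈ 3.729

Prior precision 1/τ₀² = 1/61.76² = 0.00026217; data precision n/σ² = 27/19.41² = 0.0716659.
Posterior precision = 0.00026217 + 0.0716659 = 0.0719281, giving posterior SD = 1/√0.0719281 = 3.729.
Posterior mean = (0.00026217·343.2 + 0.0716659·234.74) / 0.0719281 = 235.135.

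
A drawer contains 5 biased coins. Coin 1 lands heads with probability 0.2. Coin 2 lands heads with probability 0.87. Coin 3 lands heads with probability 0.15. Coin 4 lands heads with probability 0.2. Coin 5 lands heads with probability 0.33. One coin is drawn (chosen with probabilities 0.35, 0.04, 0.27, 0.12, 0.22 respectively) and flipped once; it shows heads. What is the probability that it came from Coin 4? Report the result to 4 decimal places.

P(heads|C1) = 0.2; P(heads|C2) = 0.87; P(heads|C3) = 0.15; P(heads|C4) = 0.2; P(heads|C5) = 0.33.
Prior × likelihood for each source: 0.35·0.2=0.07000, 0.04·0.87=0.03480, 0.27·0.15=0.04050, 0.12·0.2=0.02400, 0.22·0.33=0.07260. Summing gives P(heads) = 0.24190.
P(Coin 4 | heads) = 0.02400 / 0.24190 = 0.0992.

Posterior probability ≈ 0.0992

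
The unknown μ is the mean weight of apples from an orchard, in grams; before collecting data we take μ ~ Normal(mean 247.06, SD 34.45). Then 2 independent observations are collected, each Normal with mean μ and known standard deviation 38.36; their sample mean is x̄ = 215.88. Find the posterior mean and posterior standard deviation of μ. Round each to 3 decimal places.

Posterior mean ≈ 227.812; posterior SD ≈ 21.312

With known σ, the Normal prior is conjugate. Weight on the data is w = (n/σ²)/(n/σ² + 1/τ₀²) = 0.00135917/(0.00135917+0.00084260) = 0.61731.
Posterior mean = w·x̄ + (1−w)·μ₀ = 0.61731·215.88 + 0.38269·247.06 = 227.812. Posterior variance = 1/(0.00135917+0.00084260) = 454.181, so SD = 21.312.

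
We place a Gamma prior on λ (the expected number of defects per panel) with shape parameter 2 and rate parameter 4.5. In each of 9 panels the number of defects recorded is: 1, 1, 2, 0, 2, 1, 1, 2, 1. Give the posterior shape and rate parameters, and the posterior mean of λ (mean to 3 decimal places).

Posterior: Gamma(shape=13, rate=13.5); mean ≈ 0.963

The Poisson likelihood adds the total count to the shape and the number of exposure periods to the rate. Here ∑xᵢ = 11 and n = 9, so shape 2→13 and rate 4.5→13.5.
E[λ | data] = 13/13.5 = 0.963.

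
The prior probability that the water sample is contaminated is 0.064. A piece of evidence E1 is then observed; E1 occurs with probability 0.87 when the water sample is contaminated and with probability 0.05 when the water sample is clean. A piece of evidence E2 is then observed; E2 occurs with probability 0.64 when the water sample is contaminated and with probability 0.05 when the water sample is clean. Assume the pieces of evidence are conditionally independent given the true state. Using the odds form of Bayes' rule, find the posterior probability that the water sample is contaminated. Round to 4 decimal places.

Posterior probability ≈ 0.9384

Prior odds = 0.064/(1−0.064) = 0.068376.
Likelihood ratio for E1 = 0.87/0.05 = 17.400.
Likelihood ratio for E2 = 0.64/0.05 = 12.800.
Posterior odds = prior odds × LR₁ × LR₂ = 15.229.
Posterior probability = odds/(1+odds) = 15.229/16.229 = 0.9384.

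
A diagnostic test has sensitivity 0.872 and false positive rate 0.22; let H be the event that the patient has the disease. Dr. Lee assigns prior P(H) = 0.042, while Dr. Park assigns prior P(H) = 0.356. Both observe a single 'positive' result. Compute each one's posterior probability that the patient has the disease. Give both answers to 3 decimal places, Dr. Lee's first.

Dr. Lee: 0.148; Dr. Park: 0.687

P('+'|H) = 0.872, P('+'|¬H) = 0.22.
Dr. Lee: numerator 0.872·0.042 = 0.036624; evidence = 0.036624+0.22·0.958 = 0.24738; posterior = 0.148.
Dr. Park: numerator 0.872·0.356 = 0.31043; evidence = 0.31043+0.22·0.644 = 0.45211; posterior = 0.687.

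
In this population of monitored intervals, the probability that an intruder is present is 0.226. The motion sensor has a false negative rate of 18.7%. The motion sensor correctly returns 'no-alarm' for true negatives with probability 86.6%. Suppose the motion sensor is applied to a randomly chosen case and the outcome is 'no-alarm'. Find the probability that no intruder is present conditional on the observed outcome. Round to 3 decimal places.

Let H be the event that an intruder is present. P(H) = 0.226, so P(¬H) = 0.774. With E the 'no-alarm' result, P(E|H) = 0.187 and P(E|¬H) = 0.866.
P(E) = 0.187·0.226 + 0.866·0.774 = 0.042262 + 0.67028 = 0.71255.
By Bayes' theorem, P(H|E) = 0.042262 / 0.71255 = 0.059. Hence P(¬H|E) = 1 − 0.059 = 0.941.

P(¬H | E) ≈ 0.941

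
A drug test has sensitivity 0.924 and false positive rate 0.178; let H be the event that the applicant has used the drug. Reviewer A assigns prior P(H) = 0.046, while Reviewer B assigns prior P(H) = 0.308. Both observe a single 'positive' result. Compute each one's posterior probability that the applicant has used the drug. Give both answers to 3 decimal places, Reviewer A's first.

P('+'|H) = 0.924, P('+'|¬H) = 0.178.
Reviewer A: numerator 0.924·0.046 = 0.042504; evidence = 0.042504+0.178·0.954 = 0.21232; posterior = 0.200.
Reviewer B: numerator 0.924·0.308 = 0.28459; evidence = 0.28459+0.178·0.692 = 0.40777; posterior = 0.698.

Reviewer A: 0.200; Reviewer B: 0.698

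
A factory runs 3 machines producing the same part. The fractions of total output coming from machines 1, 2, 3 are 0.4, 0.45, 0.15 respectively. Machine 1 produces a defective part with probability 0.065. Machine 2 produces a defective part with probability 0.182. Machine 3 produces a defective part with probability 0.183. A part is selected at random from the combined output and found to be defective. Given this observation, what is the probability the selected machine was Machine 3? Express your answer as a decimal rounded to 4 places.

Posterior probability ≈ 0.2028

P(defective|M1) = 0.065; P(defective|M2) = 0.182; P(defective|M3) = 0.183.
Prior × likelihood for each source: 0.4·0.065=0.02600, 0.45·0.182=0.08190, 0.15·0.183=0.02745. Summing gives P(defective) = 0.13535.
P(Machine 3 | defective) = 0.02745 / 0.13535 = 0.2028.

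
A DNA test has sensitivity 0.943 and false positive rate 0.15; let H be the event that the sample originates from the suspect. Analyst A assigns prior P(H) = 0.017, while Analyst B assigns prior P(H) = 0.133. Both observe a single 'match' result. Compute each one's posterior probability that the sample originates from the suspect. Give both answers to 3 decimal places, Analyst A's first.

Analyst A: 0.098; Analyst B: 0.491

P('+'|H) = 0.943, P('+'|¬H) = 0.15.
Analyst A: numerator 0.943·0.017 = 0.016031; evidence = 0.016031+0.15·0.983 = 0.16348; posterior = 0.098.
Analyst B: numerator 0.943·0.133 = 0.12542; evidence = 0.12542+0.15·0.867 = 0.25547; posterior = 0.491.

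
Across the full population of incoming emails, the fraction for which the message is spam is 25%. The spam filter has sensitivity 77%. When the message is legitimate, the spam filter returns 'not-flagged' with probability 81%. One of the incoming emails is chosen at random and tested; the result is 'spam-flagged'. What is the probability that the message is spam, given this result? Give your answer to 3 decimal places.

P(H | E) ≈ 0.575

Write H for 'the message is spam'. Prior odds H:¬H = 0.25/0.75 = 0.33333. For the 'spam-flagged' outcome, the likelihood ratio is 0.77/0.19 = 4.0526.
Posterior odds = 0.33333 × 4.0526 = 1.3509, so P(H|E) = 1.3509/(1+1.3509) = 0.575.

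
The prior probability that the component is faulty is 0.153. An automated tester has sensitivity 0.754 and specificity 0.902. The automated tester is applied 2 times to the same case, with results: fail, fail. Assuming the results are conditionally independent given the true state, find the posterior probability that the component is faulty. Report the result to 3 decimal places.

Let H be the event that the component is faulty; start with P(H) = 0.153. P('fail'|H) = 0.754, P('fail'|¬H) = 0.098.
Update on result 1 ('fail'): P(H) ← 0.754·0.1530 / (0.754·0.1530 + 0.098·0.8470) = 0.11536/0.19837 = 0.5816.
Update on result 2 ('fail'): P(H) ← 0.754·0.5816 / (0.754·0.5816 + 0.098·0.4184) = 0.43849/0.47950 = 0.9145.

Posterior P(H) ≈ 0.914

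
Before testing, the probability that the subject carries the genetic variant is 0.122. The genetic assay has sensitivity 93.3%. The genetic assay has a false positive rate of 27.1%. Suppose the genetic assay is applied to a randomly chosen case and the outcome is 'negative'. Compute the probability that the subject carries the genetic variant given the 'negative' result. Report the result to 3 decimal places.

Write H for 'the subject carries the genetic variant'. Prior odds H:¬H = 0.122/0.878 = 0.13895. For the 'negative' outcome, the likelihood ratio is 0.067/0.729 = 0.091907.
Posterior odds = 0.13895 × 0.091907 = 0.012771, so P(H|E) = 0.012771/(1+0.012771) = 0.013.

P(H | E) ≈ 0.013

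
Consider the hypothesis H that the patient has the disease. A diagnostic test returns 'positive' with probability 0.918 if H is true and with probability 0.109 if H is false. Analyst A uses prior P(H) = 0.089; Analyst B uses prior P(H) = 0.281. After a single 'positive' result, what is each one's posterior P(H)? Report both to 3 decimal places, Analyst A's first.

P('+'|H) = 0.918, P('+'|¬H) = 0.109.
Analyst A: numerator 0.918·0.089 = 0.081702; evidence = 0.081702+0.109·0.911 = 0.18100; posterior = 0.451.
Analyst B: numerator 0.918·0.281 = 0.25796; evidence = 0.25796+0.109·0.719 = 0.33633; posterior = 0.767.

Analyst A: 0.451; Analyst B: 0.767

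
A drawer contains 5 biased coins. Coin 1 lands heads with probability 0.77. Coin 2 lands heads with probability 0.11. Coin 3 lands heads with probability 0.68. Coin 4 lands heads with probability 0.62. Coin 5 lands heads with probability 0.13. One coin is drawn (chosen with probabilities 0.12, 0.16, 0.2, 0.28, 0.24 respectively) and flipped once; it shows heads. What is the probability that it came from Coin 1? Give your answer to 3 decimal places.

Posterior probability ≈ 0.205

Tabulate prior·likelihood by source: [1] prior 0.12, lik 0.77, product 0.09240; [2] prior 0.16, lik 0.11, product 0.01760; [3] prior 0.2, lik 0.68, product 0.1360; [4] prior 0.28, lik 0.62, product 0.1736; [5] prior 0.24, lik 0.13, product 0.03120.
Normalizing constant = 0.45080; the posterior for Coin 1 is its product over the sum, 0.09240/0.45080 = 0.205.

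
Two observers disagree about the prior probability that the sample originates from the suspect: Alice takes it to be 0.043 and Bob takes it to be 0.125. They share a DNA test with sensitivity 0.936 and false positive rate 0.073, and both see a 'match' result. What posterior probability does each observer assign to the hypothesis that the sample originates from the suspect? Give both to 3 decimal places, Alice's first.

The likelihood ratio for a 'match' result is 0.936/0.073 = 12.822.
Alice: prior odds 0.043/0.957 = 0.044932; posterior odds 0.57612; posterior probability 0.366.
Bob: prior odds 0.125/0.875 = 0.14286; posterior odds 1.8317; posterior probability 0.647.

Alice: 0.366; Bob: 0.647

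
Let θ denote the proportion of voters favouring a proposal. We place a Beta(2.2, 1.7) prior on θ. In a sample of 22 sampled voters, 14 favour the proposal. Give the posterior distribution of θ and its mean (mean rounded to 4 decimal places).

The binomial likelihood is conjugate to the Beta prior: with 14 successes and 8 failures, the posterior is Beta(2.2+14, 1.7+8) = Beta(16.2, 9.7).
Posterior mean = α/(α+β) = 16.2/25.9 = 0.6255.

Posterior: Beta(16.2, 9.7); mean ≈ 0.6255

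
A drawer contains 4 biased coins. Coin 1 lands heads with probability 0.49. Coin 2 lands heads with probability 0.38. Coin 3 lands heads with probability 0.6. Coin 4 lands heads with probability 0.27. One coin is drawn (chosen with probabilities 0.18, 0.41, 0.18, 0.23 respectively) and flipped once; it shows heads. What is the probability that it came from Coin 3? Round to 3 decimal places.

P(heads|C1) = 0.49; P(heads|C2) = 0.38; P(heads|C3) = 0.6; P(heads|C4) = 0.27.
Prior × likelihood for each source: 0.18·0.49=0.08820, 0.41·0.38=0.1558, 0.18·0.6=0.1080, 0.23·0.27=0.06210. Summing gives P(heads) = 0.41410.
P(Coin 3 | heads) = 0.1080 / 0.41410 = 0.261.

Posterior probability ≈ 0.261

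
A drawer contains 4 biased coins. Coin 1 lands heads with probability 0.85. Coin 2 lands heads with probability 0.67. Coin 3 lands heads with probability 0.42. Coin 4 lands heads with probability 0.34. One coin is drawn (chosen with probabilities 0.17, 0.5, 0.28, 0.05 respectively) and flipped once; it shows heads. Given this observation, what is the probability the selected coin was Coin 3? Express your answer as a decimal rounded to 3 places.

Tabulate prior·likelihood by source: [1] prior 0.17, lik 0.85, product 0.1445; [2] prior 0.5, lik 0.67, product 0.3350; [3] prior 0.28, lik 0.42, product 0.1176; [4] prior 0.05, lik 0.34, product 0.01700.
Normalizing constant = 0.61410; the posterior for Coin 3 is its product over the sum, 0.1176/0.61410 = 0.191.

Posterior probability ≈ 0.191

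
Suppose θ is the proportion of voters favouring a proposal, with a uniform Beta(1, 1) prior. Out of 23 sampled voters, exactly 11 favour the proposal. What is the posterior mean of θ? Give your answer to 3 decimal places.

The binomial likelihood is conjugate to the Beta prior: with 11 successes and 12 failures, the posterior is Beta(1+11, 1+12) = Beta(12, 13).
Posterior mean = α/(α+β) = 12/25 = 0.480.

Posterior mean ≈ 0.480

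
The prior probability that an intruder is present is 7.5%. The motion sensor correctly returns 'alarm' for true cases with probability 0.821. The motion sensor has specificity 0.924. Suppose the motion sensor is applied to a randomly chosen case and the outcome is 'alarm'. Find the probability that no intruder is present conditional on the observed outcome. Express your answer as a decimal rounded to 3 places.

P(¬H | E) ≈ 0.533

Write H for 'an intruder is present'. Prior odds H:¬H = 0.075/0.925 = 0.081081. For the 'alarm' outcome, the likelihood ratio is 0.821/0.076 = 10.803.
Posterior odds = 0.081081 × 10.803 = 0.87589, so P(H|E) = 0.87589/(1+0.87589) = 0.467. Then P(¬H|E) = 1 − 0.467 = 0.533.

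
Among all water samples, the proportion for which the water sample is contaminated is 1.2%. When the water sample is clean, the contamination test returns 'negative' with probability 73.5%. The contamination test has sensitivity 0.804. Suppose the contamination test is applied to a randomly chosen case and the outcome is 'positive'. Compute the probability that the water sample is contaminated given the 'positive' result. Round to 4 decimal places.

P(H | E) ≈ 0.0355

Write H for 'the water sample is contaminated'. Prior odds H:¬H = 0.012/0.988 = 0.012146. For the 'positive' outcome, the likelihood ratio is 0.804/0.265 = 3.0340.
Posterior odds = 0.012146 × 3.0340 = 0.036850, so P(H|E) = 0.036850/(1+0.036850) = 0.0355.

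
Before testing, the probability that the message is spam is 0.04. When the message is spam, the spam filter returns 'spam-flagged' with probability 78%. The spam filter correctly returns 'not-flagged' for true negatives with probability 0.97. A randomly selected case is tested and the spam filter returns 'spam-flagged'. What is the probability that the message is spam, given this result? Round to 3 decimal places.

P(H | E) ≈ 0.520

Let H be the event that the message is spam. P(H) = 0.04, so P(¬H) = 0.96. With E the 'spam-flagged' result, P(E|H) = 0.78 and P(E|¬H) = 0.03.
P(E) = 0.78·0.04 + 0.03·0.96 = 0.031200 + 0.028800 = 0.060000.
By Bayes' theorem, P(H|E) = 0.031200 / 0.060000 = 0.520.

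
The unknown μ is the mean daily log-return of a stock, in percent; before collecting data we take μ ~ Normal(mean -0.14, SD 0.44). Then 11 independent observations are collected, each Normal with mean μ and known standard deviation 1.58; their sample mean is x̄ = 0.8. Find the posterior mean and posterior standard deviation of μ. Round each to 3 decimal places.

Posterior mean ≈ 0.293; posterior SD ≈ 0.323

Prior precision 1/τ₀² = 1/0.44² = 5.16529; data precision n/σ² = 11/1.58² = 4.40635.
Posterior precision = 5.16529 + 4.40635 = 9.57163, giving posterior SD = 1/√9.57163 = 0.323.
Posterior mean = (5.16529·-0.14 + 4.40635·0.8) / 9.57163 = 0.293.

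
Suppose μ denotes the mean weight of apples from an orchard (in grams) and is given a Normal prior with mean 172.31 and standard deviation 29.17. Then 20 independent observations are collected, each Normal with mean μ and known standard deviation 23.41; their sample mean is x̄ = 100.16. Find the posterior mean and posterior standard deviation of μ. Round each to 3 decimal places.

Prior precision 1/τ₀² = 1/29.17² = 0.00117524; data precision n/σ² = 20/23.41² = 0.0364945.
Posterior precision = 0.00117524 + 0.0364945 = 0.0376697, giving posterior SD = 1/√0.0376697 = 5.152.
Posterior mean = (0.00117524·172.31 + 0.0364945·100.16) / 0.0376697 = 102.411.

Posterior mean ≈ 102.411; posterior SD ≈ 5.152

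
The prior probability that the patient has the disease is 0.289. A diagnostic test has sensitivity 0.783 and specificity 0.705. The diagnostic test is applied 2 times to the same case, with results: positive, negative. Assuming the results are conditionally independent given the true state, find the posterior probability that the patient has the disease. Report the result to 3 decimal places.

Posterior P(H) ≈ 0.249

Let H be the event that the patient has the disease; start with P(H) = 0.289. P('positive'|H) = 0.783, P('positive'|¬H) = 0.295.
Update on result 1 ('positive'): P(H) ← 0.783·0.2890 / (0.783·0.2890 + 0.295·0.7110) = 0.22629/0.43603 = 0.5190.
Update on result 2 ('negative'): P(H) ← 0.217·0.5190 / (0.217·0.5190 + 0.705·0.4810) = 0.11262/0.45174 = 0.2493.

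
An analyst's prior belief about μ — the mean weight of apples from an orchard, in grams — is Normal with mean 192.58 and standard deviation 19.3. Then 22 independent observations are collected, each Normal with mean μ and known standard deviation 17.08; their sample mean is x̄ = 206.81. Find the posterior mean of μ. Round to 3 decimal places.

Posterior mean ≈ 206.321

Prior precision 1/τ₀² = 1/19.3² = 0.00268464; data precision n/σ² = 22/17.08² = 0.0754131.
Posterior precision = 0.00268464 + 0.0754131 = 0.0780978.
Posterior mean = (0.00268464·192.58 + 0.0754131·206.81) / 0.0780978 = 206.321.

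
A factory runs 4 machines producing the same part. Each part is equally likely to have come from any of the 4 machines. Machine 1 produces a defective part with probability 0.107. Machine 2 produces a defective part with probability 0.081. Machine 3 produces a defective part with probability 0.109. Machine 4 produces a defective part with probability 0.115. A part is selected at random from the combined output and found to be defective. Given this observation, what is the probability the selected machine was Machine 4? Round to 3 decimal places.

Tabulate prior·likelihood by source: [1] prior 0.25, lik 0.107, product 0.02675; [2] prior 0.25, lik 0.081, product 0.02025; [3] prior 0.25, lik 0.109, product 0.02725; [4] prior 0.25, lik 0.115, product 0.02875.
Normalizing constant = 0.10300; the posterior for Machine 4 is its product over the sum, 0.02875/0.10300 = 0.279.

Posterior probability ≈ 0.279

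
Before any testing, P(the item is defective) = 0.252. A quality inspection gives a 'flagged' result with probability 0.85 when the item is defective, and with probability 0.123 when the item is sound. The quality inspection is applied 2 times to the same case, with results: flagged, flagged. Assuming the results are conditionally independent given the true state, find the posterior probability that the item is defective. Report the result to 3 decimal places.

Posterior P(H) ≈ 0.941

With H the event that the item is defective, the joint likelihood of the observed sequence is P(data|H) = 0.85·0.85 = 0.72250 and P(data|¬H) = 0.123·0.123 = 0.015129.
Bayes: P(H|data) = 0.252·0.72250 / (0.252·0.72250 + 0.748·0.015129) = 0.18207/0.19339 = 0.9415.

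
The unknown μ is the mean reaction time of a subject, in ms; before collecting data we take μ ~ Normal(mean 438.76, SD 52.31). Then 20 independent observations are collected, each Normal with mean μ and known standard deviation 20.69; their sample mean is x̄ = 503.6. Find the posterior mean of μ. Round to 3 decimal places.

Posterior mean ≈ 503.097

With known σ, the Normal prior is conjugate. Weight on the data is w = (n/σ²)/(n/σ² + 1/τ₀²) = 0.0467207/(0.0467207+0.00036545) = 0.99224.
Posterior mean = w·x̄ + (1−w)·μ₀ = 0.99224·503.6 + 0.0077614·438.76 = 503.097.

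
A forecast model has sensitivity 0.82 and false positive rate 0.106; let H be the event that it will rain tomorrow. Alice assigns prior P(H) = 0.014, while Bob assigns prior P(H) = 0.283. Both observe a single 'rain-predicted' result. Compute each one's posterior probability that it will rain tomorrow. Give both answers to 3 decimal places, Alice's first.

Alice: 0.099; Bob: 0.753

P('+'|H) = 0.82, P('+'|¬H) = 0.106.
Alice: numerator 0.82·0.014 = 0.011480; evidence = 0.011480+0.106·0.986 = 0.11600; posterior = 0.099.
Bob: numerator 0.82·0.283 = 0.23206; evidence = 0.23206+0.106·0.717 = 0.30806; posterior = 0.753.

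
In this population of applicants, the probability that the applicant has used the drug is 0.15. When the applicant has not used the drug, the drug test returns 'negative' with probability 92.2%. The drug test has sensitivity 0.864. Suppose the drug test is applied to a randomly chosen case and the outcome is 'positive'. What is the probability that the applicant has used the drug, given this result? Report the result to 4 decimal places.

Let H be the event that the applicant has used the drug. P(H) = 0.15, so P(¬H) = 0.85. With E the 'positive' result, P(E|H) = 0.864 and P(E|¬H) = 0.078.
P(E) = 0.864·0.15 + 0.078·0.85 = 0.12960 + 0.066300 = 0.19590.
By Bayes' theorem, P(H|E) = 0.12960 / 0.19590 = 0.6616.

P(H | E) ≈ 0.6616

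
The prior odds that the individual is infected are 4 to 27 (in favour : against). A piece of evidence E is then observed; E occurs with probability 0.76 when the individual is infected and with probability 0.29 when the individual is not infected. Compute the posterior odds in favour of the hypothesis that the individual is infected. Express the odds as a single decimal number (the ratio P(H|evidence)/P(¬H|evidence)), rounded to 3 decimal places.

Prior odds = 4/27 = 0.14815.
Likelihood ratio for E = 0.76/0.29 = 2.6207.
Posterior odds = prior odds × LR = 0.38825.

Posterior odds ≈ 0.388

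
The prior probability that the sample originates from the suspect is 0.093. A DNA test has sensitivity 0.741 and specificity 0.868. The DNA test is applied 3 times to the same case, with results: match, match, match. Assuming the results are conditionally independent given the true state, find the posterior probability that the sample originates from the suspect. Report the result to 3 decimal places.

Posterior P(H) ≈ 0.948

With H the event that the sample originates from the suspect, the joint likelihood of the observed sequence is P(data|H) = 0.741·0.741·0.741 = 0.40687 and P(data|¬H) = 0.132·0.132·0.132 = 0.0023000.
Bayes: P(H|data) = 0.093·0.40687 / (0.093·0.40687 + 0.907·0.0023000) = 0.037839/0.039925 = 0.9478.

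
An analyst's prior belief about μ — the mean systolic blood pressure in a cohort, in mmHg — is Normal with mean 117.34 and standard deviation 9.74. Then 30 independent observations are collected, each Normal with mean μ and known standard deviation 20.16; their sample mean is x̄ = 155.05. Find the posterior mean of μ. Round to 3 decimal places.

Posterior mean ≈ 150.338

With known σ, the Normal prior is conjugate. Weight on the data is w = (n/σ²)/(n/σ² + 1/τ₀²) = 0.0738142/(0.0738142+0.0105410) = 0.87504.
Posterior mean = w·x̄ + (1−w)·μ₀ = 0.87504·155.05 + 0.12496·117.34 = 150.338.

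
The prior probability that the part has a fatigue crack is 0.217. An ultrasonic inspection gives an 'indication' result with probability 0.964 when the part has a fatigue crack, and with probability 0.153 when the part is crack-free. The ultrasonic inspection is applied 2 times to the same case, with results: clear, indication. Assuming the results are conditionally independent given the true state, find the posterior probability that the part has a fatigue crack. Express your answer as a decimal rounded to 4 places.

With H the event that the part has a fatigue crack, the joint likelihood of the observed sequence is P(data|H) = 0.036·0.964 = 0.034704 and P(data|¬H) = 0.847·0.153 = 0.12959.
Bayes: P(H|data) = 0.217·0.034704 / (0.217·0.034704 + 0.783·0.12959) = 0.0075308/0.10900 = 0.0691.

Posterior P(H) ≈ 0.0691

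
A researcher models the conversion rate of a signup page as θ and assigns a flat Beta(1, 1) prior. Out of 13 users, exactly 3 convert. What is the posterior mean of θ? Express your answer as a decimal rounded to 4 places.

Posterior mean ≈ 0.2667

Observing 3 successes and 10 failures updates Beta(1, 1) by adding the success and failure counts to the two shape parameters: α = 1+3 = 4, β = 1+10 = 11.
E[θ | data] = 4/(4+11) = 0.2667.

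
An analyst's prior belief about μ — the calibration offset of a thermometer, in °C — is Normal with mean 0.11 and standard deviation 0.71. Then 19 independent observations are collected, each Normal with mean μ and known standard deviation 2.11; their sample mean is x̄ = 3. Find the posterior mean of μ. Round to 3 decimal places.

Prior precision 1/τ₀² = 1/0.71² = 1.98373; data precision n/σ² = 19/2.11² = 4.26765.
Posterior precision = 1.98373 + 4.26765 = 6.25138.
Posterior mean = (1.98373·0.11 + 4.26765·3) / 6.25138 = 2.083.

Posterior mean ≈ 2.083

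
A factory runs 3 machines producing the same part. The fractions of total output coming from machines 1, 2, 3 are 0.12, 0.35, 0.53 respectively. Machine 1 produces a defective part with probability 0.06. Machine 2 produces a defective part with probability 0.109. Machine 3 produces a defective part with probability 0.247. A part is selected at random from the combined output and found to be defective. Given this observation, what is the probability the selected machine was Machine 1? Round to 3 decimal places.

Posterior probability ≈ 0.041

Tabulate prior·likelihood by source: [1] prior 0.12, lik 0.06, product 0.007200; [2] prior 0.35, lik 0.109, product 0.03815; [3] prior 0.53, lik 0.247, product 0.1309.
Normalizing constant = 0.17626; the posterior for Machine 1 is its product over the sum, 0.007200/0.17626 = 0.041.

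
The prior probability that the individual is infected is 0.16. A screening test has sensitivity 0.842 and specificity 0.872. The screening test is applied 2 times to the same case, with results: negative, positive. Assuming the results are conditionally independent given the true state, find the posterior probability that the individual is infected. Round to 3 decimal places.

Posterior P(H) ≈ 0.185

With H the event that the individual is infected, the joint likelihood of the observed sequence is P(data|H) = 0.158·0.842 = 0.13304 and P(data|¬H) = 0.872·0.128 = 0.11162.
Bayes: P(H|data) = 0.16·0.13304 / (0.16·0.13304 + 0.84·0.11162) = 0.021286/0.11504 = 0.1850.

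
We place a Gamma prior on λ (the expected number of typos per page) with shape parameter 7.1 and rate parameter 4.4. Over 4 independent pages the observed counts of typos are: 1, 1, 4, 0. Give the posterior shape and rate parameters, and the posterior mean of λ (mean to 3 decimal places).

The Poisson likelihood adds the total count to the shape and the number of exposure periods to the rate. Here ∑xᵢ = 6 and n = 4, so shape 7.1→13.1 and rate 4.4→8.4.
E[λ | data] = 13.1/8.4 = 1.560.

Posterior: Gamma(shape=13.1, rate=8.4); mean ≈ 1.560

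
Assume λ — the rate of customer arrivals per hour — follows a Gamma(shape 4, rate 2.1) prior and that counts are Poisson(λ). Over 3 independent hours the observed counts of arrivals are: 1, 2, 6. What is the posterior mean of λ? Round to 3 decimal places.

Posterior mean ≈ 2.549

The Poisson likelihood adds the total count to the shape and the number of exposure periods to the rate. Here ∑xᵢ = 9 and n = 3, so shape 4→13 and rate 2.1→5.1.
E[λ | data] = 13/5.1 = 2.549.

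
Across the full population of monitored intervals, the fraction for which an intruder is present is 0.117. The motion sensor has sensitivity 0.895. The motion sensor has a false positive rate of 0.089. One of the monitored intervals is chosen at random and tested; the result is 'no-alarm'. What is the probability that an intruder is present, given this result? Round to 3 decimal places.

Write H for 'an intruder is present'. Prior odds H:¬H = 0.117/0.883 = 0.13250. For the 'no-alarm' outcome, the likelihood ratio is 0.105/0.911 = 0.11526.
Posterior odds = 0.13250 × 0.11526 = 0.015272, so P(H|E) = 0.015272/(1+0.015272) = 0.015.

P(H | E) ≈ 0.015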